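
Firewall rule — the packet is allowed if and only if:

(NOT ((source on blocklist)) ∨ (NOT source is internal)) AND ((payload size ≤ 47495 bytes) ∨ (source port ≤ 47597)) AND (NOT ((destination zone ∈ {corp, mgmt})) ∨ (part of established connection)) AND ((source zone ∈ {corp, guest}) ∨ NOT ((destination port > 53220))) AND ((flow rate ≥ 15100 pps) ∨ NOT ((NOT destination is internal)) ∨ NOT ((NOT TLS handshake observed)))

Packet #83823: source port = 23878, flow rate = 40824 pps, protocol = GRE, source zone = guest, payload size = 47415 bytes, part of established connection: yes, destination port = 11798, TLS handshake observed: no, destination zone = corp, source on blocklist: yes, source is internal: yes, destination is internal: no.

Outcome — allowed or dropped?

Atomic conditions:
  source on blocklist: yes → true
  NOT source is internal: yes → false
  payload size ≤ 47495 bytes: 47415 ≤ 47495 is true
  source port ≤ 47597: 23878 ≤ 47597 is true
  destination zone ∈ {corp, mgmt}: corp is in the set → true
  part of established connection: yes → true
  source zone ∈ {corp, guest}: guest is in the set → true
  destination port > 53220: 11798 > 53220 is false
  flow rate ≥ 15100 pps: 40824 ≥ 15100 is true
  NOT destination is internal: no → true
  NOT TLS handshake observed: no → true
Combine:
[1.1] NOT true = false
[1] false OR false = false
[2] true OR true = true
[3.1] NOT true = false
[3] false OR true = true
[4.2] NOT false = true
[4] true OR true = true
[5.2] NOT true = false
[5.3] NOT true = false
[5] true OR false OR false = true
[root] false AND true AND true AND true AND true = false
Overall: false → dropped

Dropped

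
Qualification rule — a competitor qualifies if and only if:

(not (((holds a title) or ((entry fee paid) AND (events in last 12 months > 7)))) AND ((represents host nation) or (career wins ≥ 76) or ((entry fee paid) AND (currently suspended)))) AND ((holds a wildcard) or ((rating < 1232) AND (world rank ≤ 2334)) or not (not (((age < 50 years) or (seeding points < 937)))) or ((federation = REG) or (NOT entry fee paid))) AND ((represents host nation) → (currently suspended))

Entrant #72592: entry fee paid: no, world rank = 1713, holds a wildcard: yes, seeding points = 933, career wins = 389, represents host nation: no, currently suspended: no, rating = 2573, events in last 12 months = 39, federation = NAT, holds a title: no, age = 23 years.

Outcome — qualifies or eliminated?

Qualifies

Atomic conditions:
  holds a title: no → false
  entry fee paid: no → false
  events in last 12 months > 7: 39 > 7 is true
  represents host nation: no → false
  career wins ≥ 76: 389 ≥ 76 is true
  currently suspended: no → false
  holds a wildcard: yes → true
  rating < 1232: 2573 < 1232 is false
  world rank ≤ 2334: 1713 ≤ 2334 is true
  age < 50 years: 23 < 50 is true
  seeding points < 937: 933 < 937 is true
  federation = REG: NAT == REG is false
  NOT entry fee paid: no → true
Combine:
[1.1.1.2] false AND true = false
[1.1.1] false OR false = false
[1.1] NOT false = true
[1.2.3] false AND false = false
[1.2] false OR true OR false = true
[1] true AND true = true
[2.2] false AND true = false
[2.3.1.1] true OR true = true
[2.3.1] NOT true = false
[2.3] NOT false = true
[2.4] false OR true = true
[2] true OR false OR true OR true = true
[3] false → false (antecedent false ⇒ implication holds) = true
[root] true AND true AND true = true
Overall: true → qualifies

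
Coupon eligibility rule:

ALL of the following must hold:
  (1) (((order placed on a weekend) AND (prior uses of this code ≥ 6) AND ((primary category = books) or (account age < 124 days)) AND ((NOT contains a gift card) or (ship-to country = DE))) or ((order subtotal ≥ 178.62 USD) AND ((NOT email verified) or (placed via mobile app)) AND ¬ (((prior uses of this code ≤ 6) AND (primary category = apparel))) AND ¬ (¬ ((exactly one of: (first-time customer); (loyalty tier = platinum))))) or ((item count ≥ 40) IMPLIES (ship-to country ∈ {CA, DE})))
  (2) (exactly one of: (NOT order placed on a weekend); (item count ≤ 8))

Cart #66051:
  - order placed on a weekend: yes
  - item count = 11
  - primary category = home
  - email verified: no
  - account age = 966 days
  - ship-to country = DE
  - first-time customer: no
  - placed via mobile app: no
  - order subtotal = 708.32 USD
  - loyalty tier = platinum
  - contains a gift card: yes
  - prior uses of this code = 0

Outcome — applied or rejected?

Rejected

Atomic conditions:
  order placed on a weekend: yes → true
  prior uses of this code ≥ 6: 0 ≥ 6 is false
  primary category = books: home == books is false
  account age < 124 days: 966 < 124 is false
  NOT contains a gift card: yes → false
  ship-to country = DE: DE == DE is true
  order subtotal ≥ 178.62 USD: 708.32 ≥ 178.62 is true
  NOT email verified: no → true
  placed via mobile app: no → false
  prior uses of this code ≤ 6: 0 ≤ 6 is true
  primary category = apparel: home == apparel is false
  first-time customer: no → false
  loyalty tier = platinum: platinum == platinum is true
  item count ≥ 40: 11 ≥ 40 is false
  ship-to country ∈ {CA, DE}: DE is in the set → true
  NOT order placed on a weekend: yes → false
  item count ≤ 8: 11 ≤ 8 is false
Combine:
[1.1.3] false OR false = false
[1.1.4] false OR true = true
[1.1] true AND false AND false AND true = false
[1.2.2] true OR false = true
[1.2.3.1] true AND false = false
[1.2.3] NOT false = true
[1.2.4.1.1] exactly-one(false, true) = true
[1.2.4.1] NOT true = false
[1.2.4] NOT false = true
[1.2] true AND true AND true AND true = true
[1.3] false → true (antecedent false ⇒ implication holds) = true
[1] false OR true OR true = true
[2] exactly-one(false, false) = false
[root] true AND false = false
Overall: false → rejected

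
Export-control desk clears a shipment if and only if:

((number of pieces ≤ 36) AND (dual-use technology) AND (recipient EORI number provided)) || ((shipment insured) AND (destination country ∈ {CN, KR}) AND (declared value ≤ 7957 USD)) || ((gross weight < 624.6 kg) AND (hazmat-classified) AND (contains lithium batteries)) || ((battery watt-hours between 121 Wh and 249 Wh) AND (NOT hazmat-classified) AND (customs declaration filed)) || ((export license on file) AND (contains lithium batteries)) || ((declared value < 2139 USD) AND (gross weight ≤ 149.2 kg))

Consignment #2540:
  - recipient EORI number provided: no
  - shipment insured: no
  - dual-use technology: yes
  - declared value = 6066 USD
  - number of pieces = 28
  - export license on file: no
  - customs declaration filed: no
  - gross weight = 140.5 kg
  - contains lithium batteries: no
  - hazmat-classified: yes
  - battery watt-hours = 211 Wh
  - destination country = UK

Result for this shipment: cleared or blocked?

Atomic conditions:
  number of pieces ≤ 36: 28 ≤ 36 is true
  dual-use technology: yes → true
  recipient EORI number provided: no → false
  shipment insured: no → false
  destination country ∈ {CN, KR}: UK is not in the set → false
  declared value ≤ 7957 USD: 6066 ≤ 7957 is true
  gross weight < 624.6 kg: 140.5 < 624.6 is true
  hazmat-classified: yes → true
  contains lithium batteries: no → false
  battery watt-hours between 121 Wh and 249 Wh: 211 in [121, 249] is true
  NOT hazmat-classified: yes → false
  customs declaration filed: no → false
  export license on file: no → false
  declared value < 2139 USD: 6066 < 2139 is false
  gross weight ≤ 149.2 kg: 140.5 ≤ 149.2 is true
Combine:
[1] true AND true AND false = false
[2] false AND false AND true = false
[3] true AND true AND false = false
[4] true AND false AND false = false
[5] false AND false = false
[6] false AND true = false
[root] false OR false OR false OR false OR false OR false = false
Overall: false → blocked

Blocked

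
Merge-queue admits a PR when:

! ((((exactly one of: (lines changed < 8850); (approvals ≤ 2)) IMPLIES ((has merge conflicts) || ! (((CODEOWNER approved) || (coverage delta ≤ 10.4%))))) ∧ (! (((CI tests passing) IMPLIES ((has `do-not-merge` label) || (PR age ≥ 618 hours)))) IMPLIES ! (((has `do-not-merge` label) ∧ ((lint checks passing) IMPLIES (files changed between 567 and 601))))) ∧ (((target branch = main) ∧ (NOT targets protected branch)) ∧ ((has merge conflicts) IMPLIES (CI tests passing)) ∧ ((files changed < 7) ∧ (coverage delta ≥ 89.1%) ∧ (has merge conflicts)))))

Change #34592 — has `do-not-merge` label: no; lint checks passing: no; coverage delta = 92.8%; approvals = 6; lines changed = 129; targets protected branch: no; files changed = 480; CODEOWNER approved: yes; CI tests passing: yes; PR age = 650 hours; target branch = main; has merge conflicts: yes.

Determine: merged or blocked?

Merged

Atomic conditions:
  lines changed < 8850: 129 < 8850 is true
  approvals ≤ 2: 6 ≤ 2 is false
  has merge conflicts: yes → true
  CODEOWNER approved: yes → true
  coverage delta ≤ 10.4%: 92.8 ≤ 10.4 is false
  CI tests passing: yes → true
  has `do-not-merge` label: no → false
  PR age ≥ 618 hours: 650 ≥ 618 is true
  lint checks passing: no → false
  files changed between 567 and 601: 480 in [567, 601] is false
  target branch = main: main == main is true
  NOT targets protected branch: no → true
  files changed < 7: 480 < 7 is false
  coverage delta ≥ 89.1%: 92.8 ≥ 89.1 is true
Combine:
[1.1.1] exactly-one(true, false) = true
[1.1.2.2.1] true OR false = true
[1.1.2.2] NOT true = false
[1.1.2] true OR false = true
[1.1] true → true = true
[1.2.1.1.2] false OR true = true
[1.2.1.1] true → true = true
[1.2.1] NOT true = false
[1.2.2.1.2] false → false (antecedent false ⇒ implication holds) = true
[1.2.2.1] false AND true = false
[1.2.2] NOT false = true
[1.2] false → true (antecedent false ⇒ implication holds) = true
[1.3.1] true AND true = true
[1.3.2] true → true = true
[1.3.3] false AND true AND true = false
[1.3] true AND true AND false = false
[1] true AND true AND false = false
[root] NOT false = true
Overall: true → merged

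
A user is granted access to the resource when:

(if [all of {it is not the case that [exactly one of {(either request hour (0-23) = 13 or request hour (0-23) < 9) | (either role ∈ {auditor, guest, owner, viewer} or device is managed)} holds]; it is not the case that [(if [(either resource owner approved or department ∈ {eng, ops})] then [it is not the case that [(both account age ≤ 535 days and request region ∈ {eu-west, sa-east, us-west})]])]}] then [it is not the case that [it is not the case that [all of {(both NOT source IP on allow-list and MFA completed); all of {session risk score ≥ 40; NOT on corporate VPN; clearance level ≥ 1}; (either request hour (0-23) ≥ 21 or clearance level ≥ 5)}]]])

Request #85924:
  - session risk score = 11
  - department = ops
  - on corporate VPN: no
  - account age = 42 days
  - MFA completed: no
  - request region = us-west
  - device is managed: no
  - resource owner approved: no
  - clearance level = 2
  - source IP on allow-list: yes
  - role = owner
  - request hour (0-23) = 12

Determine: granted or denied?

Granted

Atomic conditions:
  request hour (0-23) = 13: 12 == 13 is false
  request hour (0-23) < 9: 12 < 9 is false
  role ∈ {auditor, guest, owner, viewer}: owner is in the set → true
  device is managed: no → false
  resource owner approved: no → false
  department ∈ {eng, ops}: ops is in the set → true
  account age ≤ 535 days: 42 ≤ 535 is true
  request region ∈ {eu-west, sa-east, us-west}: us-west is in the set → true
  NOT source IP on allow-list: yes → false
  MFA completed: no → false
  session risk score ≥ 40: 11 ≥ 40 is false
  NOT on corporate VPN: no → true
  clearance level ≥ 1: 2 ≥ 1 is true
  request hour (0-23) ≥ 21: 12 ≥ 21 is false
  clearance level ≥ 5: 2 ≥ 5 is false
Combine:
[1.1.1.1] false OR false = false
[1.1.1.2] true OR false = true
[1.1.1] exactly-one(false, true) = true
[1.1] NOT true = false
[1.2.1.1] false OR true = true
[1.2.1.2.1] true AND true = true
[1.2.1.2] NOT true = false
[1.2.1] true → false = false
[1.2] NOT false = true
[1] false AND true = false
[2.1.1.1] false AND false = false
[2.1.1.2] false AND true AND true = false
[2.1.1.3] false OR false = false
[2.1.1] false AND false AND false = false
[2.1] NOT false = true
[2] NOT true = false
[root] false → false (antecedent false ⇒ implication holds) = true
Overall: true → granted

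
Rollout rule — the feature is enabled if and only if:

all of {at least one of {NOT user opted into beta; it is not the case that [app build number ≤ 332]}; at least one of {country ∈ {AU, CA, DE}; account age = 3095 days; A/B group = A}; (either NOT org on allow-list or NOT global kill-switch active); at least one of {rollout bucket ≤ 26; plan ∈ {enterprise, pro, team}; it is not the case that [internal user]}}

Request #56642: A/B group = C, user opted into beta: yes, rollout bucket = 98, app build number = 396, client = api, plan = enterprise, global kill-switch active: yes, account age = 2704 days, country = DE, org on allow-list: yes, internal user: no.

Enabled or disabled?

Atomic conditions:
  NOT user opted into beta: yes → false
  app build number ≤ 332: 396 ≤ 332 is false
  country ∈ {AU, CA, DE}: DE is in the set → true
  account age = 3095 days: 2704 == 3095 is false
  A/B group = A: C == A is false
  NOT org on allow-list: yes → false
  NOT global kill-switch active: yes → false
  rollout bucket ≤ 26: 98 ≤ 26 is false
  plan ∈ {enterprise, pro, team}: enterprise is in the set → true
  internal user: no → false
Combine:
[1.2] NOT false = true
[1] false OR true = true
[2] true OR false OR false = true
[3] false OR false = false
[4.3] NOT false = true
[4] false OR true OR true = true
[root] true AND true AND false AND true = false
Overall: false → disabled

Disabled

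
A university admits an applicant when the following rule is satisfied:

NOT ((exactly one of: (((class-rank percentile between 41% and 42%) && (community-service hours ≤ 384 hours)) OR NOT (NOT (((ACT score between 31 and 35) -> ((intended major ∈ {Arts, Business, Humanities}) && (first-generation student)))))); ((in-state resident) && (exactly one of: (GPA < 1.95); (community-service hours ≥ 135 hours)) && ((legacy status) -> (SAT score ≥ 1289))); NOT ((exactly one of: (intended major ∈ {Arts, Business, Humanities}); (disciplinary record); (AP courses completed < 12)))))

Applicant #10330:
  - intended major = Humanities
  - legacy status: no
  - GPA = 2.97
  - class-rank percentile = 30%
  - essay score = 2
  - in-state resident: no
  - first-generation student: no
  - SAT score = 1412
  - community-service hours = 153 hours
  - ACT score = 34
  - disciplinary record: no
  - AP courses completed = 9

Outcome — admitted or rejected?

Rejected

Atomic conditions:
  class-rank percentile between 41% and 42%: 30 in [41, 42] is false
  community-service hours ≤ 384 hours: 153 ≤ 384 is true
  ACT score between 31 and 35: 34 in [31, 35] is true
  intended major ∈ {Arts, Business, Humanities}: Humanities is in the set → true
  first-generation student: no → false
  in-state resident: no → false
  GPA < 1.95: 2.97 < 1.95 is false
  community-service hours ≥ 135 hours: 153 ≥ 135 is true
  legacy status: no → false
  SAT score ≥ 1289: 1412 ≥ 1289 is true
  disciplinary record: no → false
  AP courses completed < 12: 9 < 12 is true
Combine:
[1.1.1] false AND true = false
[1.1.2.1.1.2] true AND false = false
[1.1.2.1.1] true → false = false
[1.1.2.1] NOT false = true
[1.1.2] NOT true = false
[1.1] false OR false = false
[1.2.2] exactly-one(false, true) = true
[1.2.3] false → true (antecedent false ⇒ implication holds) = true
[1.2] false AND true AND true = false
[1.3.1] exactly-one(true, false, true) = false
[1.3] NOT false = true
[1] exactly-one(false, false, true) = true
[root] NOT true = false
Overall: false → rejected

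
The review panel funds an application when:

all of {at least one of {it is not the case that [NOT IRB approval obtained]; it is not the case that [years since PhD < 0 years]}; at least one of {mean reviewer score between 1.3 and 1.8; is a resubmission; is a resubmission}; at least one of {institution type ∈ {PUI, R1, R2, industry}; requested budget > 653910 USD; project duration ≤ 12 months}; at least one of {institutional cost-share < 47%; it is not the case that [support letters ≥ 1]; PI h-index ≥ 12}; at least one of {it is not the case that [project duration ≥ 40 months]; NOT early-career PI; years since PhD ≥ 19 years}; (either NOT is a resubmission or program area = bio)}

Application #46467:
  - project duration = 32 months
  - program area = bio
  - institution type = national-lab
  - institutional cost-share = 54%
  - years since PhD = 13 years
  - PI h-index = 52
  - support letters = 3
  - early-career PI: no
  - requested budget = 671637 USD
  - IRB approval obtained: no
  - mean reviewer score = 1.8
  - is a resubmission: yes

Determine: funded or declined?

Funded

Atomic conditions:
  NOT IRB approval obtained: no → true
  years since PhD < 0 years: 13 < 0 is false
  mean reviewer score between 1.3 and 1.8: 1.8 in [1.3, 1.8] is true
  is a resubmission: yes → true
  institution type ∈ {PUI, R1, R2, industry}: national-lab is not in the set → false
  requested budget > 653910 USD: 671637 > 653910 is true
  project duration ≤ 12 months: 32 ≤ 12 is false
  institutional cost-share < 47%: 54 < 47 is false
  support letters ≥ 1: 3 ≥ 1 is true
  PI h-index ≥ 12: 52 ≥ 12 is true
  project duration ≥ 40 months: 32 ≥ 40 is false
  NOT early-career PI: no → true
  years since PhD ≥ 19 years: 13 ≥ 19 is false
  NOT is a resubmission: yes → false
  program area = bio: bio == bio is true
Combine:
[1.1] NOT true = false
[1.2] NOT false = true
[1] false OR true = true
[2] true OR true OR true = true
[3] false OR true OR false = true
[4.2] NOT true = false
[4] false OR false OR true = true
[5.1] NOT false = true
[5] true OR true OR false = true
[6] false OR true = true
[root] true AND true AND true AND true AND true AND true = true
Overall: true → funded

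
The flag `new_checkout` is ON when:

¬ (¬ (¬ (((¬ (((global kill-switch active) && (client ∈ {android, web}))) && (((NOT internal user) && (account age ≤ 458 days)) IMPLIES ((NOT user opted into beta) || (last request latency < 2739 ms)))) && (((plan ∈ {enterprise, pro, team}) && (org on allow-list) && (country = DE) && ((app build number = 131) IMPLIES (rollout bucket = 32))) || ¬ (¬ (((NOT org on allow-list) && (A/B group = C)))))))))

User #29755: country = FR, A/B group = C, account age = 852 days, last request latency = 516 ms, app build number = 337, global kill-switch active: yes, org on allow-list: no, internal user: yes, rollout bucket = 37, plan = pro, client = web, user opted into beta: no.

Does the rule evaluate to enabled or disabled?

Atomic conditions:
  global kill-switch active: yes → true
  client ∈ {android, web}: web is in the set → true
  NOT internal user: yes → false
  account age ≤ 458 days: 852 ≤ 458 is false
  NOT user opted into beta: no → true
  last request latency < 2739 ms: 516 < 2739 is true
  plan ∈ {enterprise, pro, team}: pro is in the set → true
  org on allow-list: no → false
  country = DE: FR == DE is false
  app build number = 131: 337 == 131 is false
  rollout bucket = 32: 37 == 32 is false
  NOT org on allow-list: no → true
  A/B group = C: C == C is true
Combine:
[1.1.1.1.1.1] true AND true = true
[1.1.1.1.1] NOT true = false
[1.1.1.1.2.1] false AND false = false
[1.1.1.1.2.2] true OR true = true
[1.1.1.1.2] false → true (antecedent false ⇒ implication holds) = true
[1.1.1.1] false AND true = false
[1.1.1.2.1.4] false → false (antecedent false ⇒ implication holds) = true
[1.1.1.2.1] true AND false AND false AND true = false
[1.1.1.2.2.1.1] true AND true = true
[1.1.1.2.2.1] NOT true = false
[1.1.1.2.2] NOT false = true
[1.1.1.2] false OR true = true
[1.1.1] false AND true = false
[1.1] NOT false = true
[1] NOT true = false
[root] NOT false = true
Overall: true → enabled

Enabled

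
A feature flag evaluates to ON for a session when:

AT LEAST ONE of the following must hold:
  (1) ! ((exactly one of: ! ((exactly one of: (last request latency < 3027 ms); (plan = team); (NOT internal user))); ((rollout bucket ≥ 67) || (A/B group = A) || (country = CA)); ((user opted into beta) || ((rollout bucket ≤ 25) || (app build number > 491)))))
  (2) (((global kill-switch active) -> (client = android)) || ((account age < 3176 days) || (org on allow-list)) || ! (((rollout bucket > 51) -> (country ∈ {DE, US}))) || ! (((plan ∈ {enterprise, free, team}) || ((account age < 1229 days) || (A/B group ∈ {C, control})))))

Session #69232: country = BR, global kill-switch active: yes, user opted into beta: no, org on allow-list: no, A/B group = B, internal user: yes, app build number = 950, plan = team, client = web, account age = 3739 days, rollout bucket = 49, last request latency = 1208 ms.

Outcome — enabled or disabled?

Atomic conditions:
  last request latency < 3027 ms: 1208 < 3027 is true
  plan = team: team == team is true
  NOT internal user: yes → false
  rollout bucket ≥ 67: 49 ≥ 67 is false
  A/B group = A: B == A is false
  country = CA: BR == CA is false
  user opted into beta: no → false
  rollout bucket ≤ 25: 49 ≤ 25 is false
  app build number > 491: 950 > 491 is true
  global kill-switch active: yes → true
  client = android: web == android is false
  account age < 3176 days: 3739 < 3176 is false
  org on allow-list: no → false
  rollout bucket > 51: 49 > 51 is false
  country ∈ {DE, US}: BR is not in the set → false
  plan ∈ {enterprise, free, team}: team is in the set → true
  account age < 1229 days: 3739 < 1229 is false
  A/B group ∈ {C, control}: B is not in the set → false
Combine:
[1.1.1.1] exactly-one(true, true, false) = false
[1.1.1] NOT false = true
[1.1.2] false OR false OR false = false
[1.1.3.2] false OR true = true
[1.1.3] false OR true = true
[1.1] exactly-one(true, false, true) = false
[1] NOT false = true
[2.1] true → false = false
[2.2] false OR false = false
[2.3.1] false → false (antecedent false ⇒ implication holds) = true
[2.3] NOT true = false
[2.4.1.2] false OR false = false
[2.4.1] true OR false = true
[2.4] NOT true = false
[2] false OR false OR false OR false = false
[root] true OR false = true
Overall: true → enabled

Enabled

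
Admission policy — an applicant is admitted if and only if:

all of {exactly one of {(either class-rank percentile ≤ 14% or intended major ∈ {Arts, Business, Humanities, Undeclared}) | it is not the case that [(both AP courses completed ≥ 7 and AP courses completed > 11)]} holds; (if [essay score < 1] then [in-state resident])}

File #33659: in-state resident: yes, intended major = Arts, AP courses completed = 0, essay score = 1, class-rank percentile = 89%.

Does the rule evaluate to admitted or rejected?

Rejected

Atomic conditions:
  class-rank percentile ≤ 14%: 89 ≤ 14 is false
  intended major ∈ {Arts, Business, Humanities, Undeclared}: Arts is in the set → true
  AP courses completed ≥ 7: 0 ≥ 7 is false
  AP courses completed > 11: 0 > 11 is false
  essay score < 1: 1 < 1 is false
  in-state resident: yes → true
Combine:
[1.1] false OR true = true
[1.2.1] false AND false = false
[1.2] NOT false = true
[1] exactly-one(true, true) = false
[2] false → true (antecedent false ⇒ implication holds) = true
[root] false AND true = false
Overall: false → rejected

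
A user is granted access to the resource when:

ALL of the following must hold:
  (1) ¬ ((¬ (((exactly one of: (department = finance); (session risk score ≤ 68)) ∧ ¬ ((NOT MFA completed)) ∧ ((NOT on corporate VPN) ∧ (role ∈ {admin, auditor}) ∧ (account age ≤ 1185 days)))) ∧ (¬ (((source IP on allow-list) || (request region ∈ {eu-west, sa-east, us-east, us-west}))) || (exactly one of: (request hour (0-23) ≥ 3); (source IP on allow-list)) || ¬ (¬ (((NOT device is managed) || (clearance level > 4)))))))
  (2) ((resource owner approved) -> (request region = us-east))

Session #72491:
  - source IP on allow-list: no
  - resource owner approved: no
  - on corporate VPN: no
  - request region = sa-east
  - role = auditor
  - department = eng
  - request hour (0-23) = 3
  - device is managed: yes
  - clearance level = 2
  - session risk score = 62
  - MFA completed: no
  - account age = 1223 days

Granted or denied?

Denied

Atomic conditions:
  department = finance: eng == finance is false
  session risk score ≤ 68: 62 ≤ 68 is true
  NOT MFA completed: no → true
  NOT on corporate VPN: no → true
  role ∈ {admin, auditor}: auditor is in the set → true
  account age ≤ 1185 days: 1223 ≤ 1185 is false
  source IP on allow-list: no → false
  request region ∈ {eu-west, sa-east, us-east, us-west}: sa-east is in the set → true
  request hour (0-23) ≥ 3: 3 ≥ 3 is true
  NOT device is managed: yes → false
  clearance level > 4: 2 > 4 is false
  resource owner approved: no → false
  request region = us-east: sa-east == us-east is false
Combine:
[1.1.1.1.1] exactly-one(false, true) = true
[1.1.1.1.2] NOT true = false
[1.1.1.1.3] true AND true AND false = false
[1.1.1.1] true AND false AND false = false
[1.1.1] NOT false = true
[1.1.2.1.1] false OR true = true
[1.1.2.1] NOT true = false
[1.1.2.2] exactly-one(true, false) = true
[1.1.2.3.1.1] false OR false = false
[1.1.2.3.1] NOT false = true
[1.1.2.3] NOT true = false
[1.1.2] false OR true OR false = true
[1.1] true AND true = true
[1] NOT true = false
[2] false → false (antecedent false ⇒ implication holds) = true
[root] false AND true = false
Overall: false → denied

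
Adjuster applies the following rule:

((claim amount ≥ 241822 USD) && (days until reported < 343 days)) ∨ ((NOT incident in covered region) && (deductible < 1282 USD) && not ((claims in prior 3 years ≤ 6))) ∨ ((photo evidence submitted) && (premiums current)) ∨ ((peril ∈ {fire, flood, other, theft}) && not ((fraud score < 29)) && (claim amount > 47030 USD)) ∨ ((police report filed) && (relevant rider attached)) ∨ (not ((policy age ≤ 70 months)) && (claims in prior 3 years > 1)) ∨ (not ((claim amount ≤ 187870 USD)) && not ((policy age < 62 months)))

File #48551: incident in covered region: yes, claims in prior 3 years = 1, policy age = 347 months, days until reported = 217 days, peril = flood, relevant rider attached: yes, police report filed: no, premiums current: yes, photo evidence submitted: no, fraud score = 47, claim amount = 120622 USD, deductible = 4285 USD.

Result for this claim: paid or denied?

Paid

Atomic conditions:
  claim amount ≥ 241822 USD: 120622 ≥ 241822 is false
  days until reported < 343 days: 217 < 343 is true
  NOT incident in covered region: yes → false
  deductible < 1282 USD: 4285 < 1282 is false
  claims in prior 3 years ≤ 6: 1 ≤ 6 is true
  photo evidence submitted: no → false
  premiums current: yes → true
  peril ∈ {fire, flood, other, theft}: flood is in the set → true
  fraud score < 29: 47 < 29 is false
  claim amount > 47030 USD: 120622 > 47030 is true
  police report filed: no → false
  relevant rider attached: yes → true
  policy age ≤ 70 months: 347 ≤ 70 is false
  claims in prior 3 years > 1: 1 > 1 is false
  claim amount ≤ 187870 USD: 120622 ≤ 187870 is true
  policy age < 62 months: 347 < 62 is false
Combine:
[1] false AND true = false
[2.3] NOT true = false
[2] false AND false AND false = false
[3] false AND true = false
[4.2] NOT false = true
[4] true AND true AND true = true
[5] false AND true = false
[6.1] NOT false = true
[6] true AND false = false
[7.1] NOT true = false
[7.2] NOT false = true
[7] false AND true = false
[root] false OR false OR false OR true OR false OR false OR false = true
Overall: true → paid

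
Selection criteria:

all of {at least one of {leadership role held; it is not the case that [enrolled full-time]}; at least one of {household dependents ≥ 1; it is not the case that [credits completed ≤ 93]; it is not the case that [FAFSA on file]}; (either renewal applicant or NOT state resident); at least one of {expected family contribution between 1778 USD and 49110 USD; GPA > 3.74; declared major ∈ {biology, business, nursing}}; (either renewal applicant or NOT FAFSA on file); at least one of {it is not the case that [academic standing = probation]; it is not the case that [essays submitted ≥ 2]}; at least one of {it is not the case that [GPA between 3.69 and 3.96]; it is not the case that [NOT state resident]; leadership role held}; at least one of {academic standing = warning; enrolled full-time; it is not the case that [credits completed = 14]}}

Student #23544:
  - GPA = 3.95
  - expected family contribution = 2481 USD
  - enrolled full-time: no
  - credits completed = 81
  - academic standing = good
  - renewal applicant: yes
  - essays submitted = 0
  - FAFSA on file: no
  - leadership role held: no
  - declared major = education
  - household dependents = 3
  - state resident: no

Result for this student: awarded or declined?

Declined

Atomic conditions:
  leadership role held: no → false
  enrolled full-time: no → false
  household dependents ≥ 1: 3 ≥ 1 is true
  credits completed ≤ 93: 81 ≤ 93 is true
  FAFSA on file: no → false
  renewal applicant: yes → true
  NOT state resident: no → true
  expected family contribution between 1778 USD and 49110 USD: 2481 in [1778, 49110] is true
  GPA > 3.74: 3.95 > 3.74 is true
  declared major ∈ {biology, business, nursing}: education is not in the set → false
  NOT FAFSA on file: no → true
  academic standing = probation: good == probation is false
  essays submitted ≥ 2: 0 ≥ 2 is false
  GPA between 3.69 and 3.96: 3.95 in [3.69, 3.96] is true
  academic standing = warning: good == warning is false
  credits completed = 14: 81 == 14 is false
Combine:
[1.2] NOT false = true
[1] false OR true = true
[2.2] NOT true = false
[2.3] NOT false = true
[2] true OR false OR true = true
[3] true OR true = true
[4] true OR true OR false = true
[5] true OR true = true
[6.1] NOT false = true
[6.2] NOT false = true
[6] true OR true = true
[7.1] NOT true = false
[7.2] NOT true = false
[7] false OR false OR false = false
[8.3] NOT false = true
[8] false OR false OR true = true
[root] true AND true AND true AND true AND true AND true AND false AND true = false
Overall: false → declined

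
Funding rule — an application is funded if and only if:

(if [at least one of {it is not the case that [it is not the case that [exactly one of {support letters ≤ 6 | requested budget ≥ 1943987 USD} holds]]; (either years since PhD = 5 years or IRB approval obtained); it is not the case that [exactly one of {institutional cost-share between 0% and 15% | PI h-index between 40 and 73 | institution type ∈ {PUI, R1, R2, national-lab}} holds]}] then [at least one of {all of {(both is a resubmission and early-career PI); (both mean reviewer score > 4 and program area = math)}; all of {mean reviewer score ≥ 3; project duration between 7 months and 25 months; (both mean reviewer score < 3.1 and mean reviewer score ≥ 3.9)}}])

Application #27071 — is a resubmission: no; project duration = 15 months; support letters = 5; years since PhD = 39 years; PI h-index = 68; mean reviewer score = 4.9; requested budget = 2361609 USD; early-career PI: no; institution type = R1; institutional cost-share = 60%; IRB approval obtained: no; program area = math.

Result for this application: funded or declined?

Atomic conditions:
  support letters ≤ 6: 5 ≤ 6 is true
  requested budget ≥ 1943987 USD: 2361609 ≥ 1943987 is true
  years since PhD = 5 years: 39 == 5 is false
  IRB approval obtained: no → false
  institutional cost-share between 0% and 15%: 60 in [0, 15] is false
  PI h-index between 40 and 73: 68 in [40, 73] is true
  institution type ∈ {PUI, R1, R2, national-lab}: R1 is in the set → true
  is a resubmission: no → false
  early-career PI: no → false
  mean reviewer score > 4: 4.9 > 4 is true
  program area = math: math == math is true
  mean reviewer score ≥ 3: 4.9 ≥ 3 is true
  project duration between 7 months and 25 months: 15 in [7, 25] is true
  mean reviewer score < 3.1: 4.9 < 3.1 is false
  mean reviewer score ≥ 3.9: 4.9 ≥ 3.9 is true
Combine:
[1.1.1.1] exactly-one(true, true) = false
[1.1.1] NOT false = true
[1.1] NOT true = false
[1.2] false OR false = false
[1.3.1] exactly-one(false, true, true) = false
[1.3] NOT false = true
[1] false OR false OR true = true
[2.1.1] false AND false = false
[2.1.2] true AND true = true
[2.1] false AND true = false
[2.2.3] false AND true = false
[2.2] true AND true AND false = false
[2] false OR false = false
[root] true → false = false
Overall: false → declined

Declined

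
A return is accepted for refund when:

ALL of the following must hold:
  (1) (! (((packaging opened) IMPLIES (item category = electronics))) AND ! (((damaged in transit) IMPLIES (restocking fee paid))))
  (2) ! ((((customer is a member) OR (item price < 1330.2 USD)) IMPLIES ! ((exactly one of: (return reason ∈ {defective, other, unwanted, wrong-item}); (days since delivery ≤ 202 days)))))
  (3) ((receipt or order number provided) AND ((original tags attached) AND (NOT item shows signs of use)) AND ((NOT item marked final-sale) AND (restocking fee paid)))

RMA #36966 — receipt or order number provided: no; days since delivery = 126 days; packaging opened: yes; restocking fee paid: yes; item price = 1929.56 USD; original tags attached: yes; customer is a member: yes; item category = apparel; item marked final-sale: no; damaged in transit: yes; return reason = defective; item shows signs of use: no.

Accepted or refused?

Refused

Atomic conditions:
  packaging opened: yes → true
  item category = electronics: apparel == electronics is false
  damaged in transit: yes → true
  restocking fee paid: yes → true
  customer is a member: yes → true
  item price < 1330.2 USD: 1929.56 < 1330.2 is false
  return reason ∈ {defective, other, unwanted, wrong-item}: defective is in the set → true
  days since delivery ≤ 202 days: 126 ≤ 202 is true
  receipt or order number provided: no → false
  original tags attached: yes → true
  NOT item shows signs of use: no → true
  NOT item marked final-sale: no → true
Combine:
[1.1.1] true → false = false
[1.1] NOT false = true
[1.2.1] true → true = true
[1.2] NOT true = false
[1] true AND false = false
[2.1.1] true OR false = true
[2.1.2.1] exactly-one(true, true) = false
[2.1.2] NOT false = true
[2.1] true → true = true
[2] NOT true = false
[3.2] true AND true = true
[3.3] true AND true = true
[3] false AND true AND true = false
[root] false AND false AND false = false
Overall: false → refused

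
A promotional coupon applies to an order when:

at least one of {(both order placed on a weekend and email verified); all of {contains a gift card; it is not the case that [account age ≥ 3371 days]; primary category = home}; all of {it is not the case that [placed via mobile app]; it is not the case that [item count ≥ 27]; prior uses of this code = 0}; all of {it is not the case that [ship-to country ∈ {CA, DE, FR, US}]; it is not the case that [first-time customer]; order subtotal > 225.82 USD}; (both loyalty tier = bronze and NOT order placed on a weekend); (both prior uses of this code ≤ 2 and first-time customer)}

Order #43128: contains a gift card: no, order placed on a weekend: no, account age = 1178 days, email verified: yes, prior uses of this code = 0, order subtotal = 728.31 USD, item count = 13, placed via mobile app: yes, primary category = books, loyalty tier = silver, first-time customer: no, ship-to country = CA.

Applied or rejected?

Rejected

Atomic conditions:
  order placed on a weekend: no → false
  email verified: yes → true
  contains a gift card: no → false
  account age ≥ 3371 days: 1178 ≥ 3371 is false
  primary category = home: books == home is false
  placed via mobile app: yes → true
  item count ≥ 27: 13 ≥ 27 is false
  prior uses of this code = 0: 0 == 0 is true
  ship-to country ∈ {CA, DE, FR, US}: CA is in the set → true
  first-time customer: no → false
  order subtotal > 225.82 USD: 728.31 > 225.82 is true
  loyalty tier = bronze: silver == bronze is false
  NOT order placed on a weekend: no → true
  prior uses of this code ≤ 2: 0 ≤ 2 is true
Combine:
[1] false AND true = false
[2.2] NOT false = true
[2] false AND true AND false = false
[3.1] NOT true = false
[3.2] NOT false = true
[3] false AND true AND true = false
[4.1] NOT true = false
[4.2] NOT false = true
[4] false AND true AND true = false
[5] false AND true = false
[6] true AND false = false
[root] false OR false OR false OR false OR false OR false = false
Overall: false → rejected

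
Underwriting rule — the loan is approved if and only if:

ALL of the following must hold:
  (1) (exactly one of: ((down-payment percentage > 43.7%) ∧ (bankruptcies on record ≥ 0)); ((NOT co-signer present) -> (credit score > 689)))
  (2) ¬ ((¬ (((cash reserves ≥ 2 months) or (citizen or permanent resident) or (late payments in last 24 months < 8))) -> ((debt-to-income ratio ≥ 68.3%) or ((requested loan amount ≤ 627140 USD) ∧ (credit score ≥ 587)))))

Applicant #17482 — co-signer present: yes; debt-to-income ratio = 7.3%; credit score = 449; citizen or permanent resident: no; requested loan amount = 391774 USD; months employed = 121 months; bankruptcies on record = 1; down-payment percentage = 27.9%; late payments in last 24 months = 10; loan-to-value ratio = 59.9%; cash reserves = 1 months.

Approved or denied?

Atomic conditions:
  down-payment percentage > 43.7%: 27.9 > 43.7 is false
  bankruptcies on record ≥ 0: 1 ≥ 0 is true
  NOT co-signer present: yes → false
  credit score > 689: 449 > 689 is false
  cash reserves ≥ 2 months: 1 ≥ 2 is false
  citizen or permanent resident: no → false
  late payments in last 24 months < 8: 10 < 8 is false
  debt-to-income ratio ≥ 68.3%: 7.3 ≥ 68.3 is false
  requested loan amount ≤ 627140 USD: 391774 ≤ 627140 is true
  credit score ≥ 587: 449 ≥ 587 is false
Combine:
[1.1] false AND true = false
[1.2] false → false (antecedent false ⇒ implication holds) = true
[1] exactly-one(false, true) = true
[2.1.1.1] false OR false OR false = false
[2.1.1] NOT false = true
[2.1.2.2] true AND false = false
[2.1.2] false OR false = false
[2.1] true → false = false
[2] NOT false = true
[root] true AND true = true
Overall: true → approved

Approved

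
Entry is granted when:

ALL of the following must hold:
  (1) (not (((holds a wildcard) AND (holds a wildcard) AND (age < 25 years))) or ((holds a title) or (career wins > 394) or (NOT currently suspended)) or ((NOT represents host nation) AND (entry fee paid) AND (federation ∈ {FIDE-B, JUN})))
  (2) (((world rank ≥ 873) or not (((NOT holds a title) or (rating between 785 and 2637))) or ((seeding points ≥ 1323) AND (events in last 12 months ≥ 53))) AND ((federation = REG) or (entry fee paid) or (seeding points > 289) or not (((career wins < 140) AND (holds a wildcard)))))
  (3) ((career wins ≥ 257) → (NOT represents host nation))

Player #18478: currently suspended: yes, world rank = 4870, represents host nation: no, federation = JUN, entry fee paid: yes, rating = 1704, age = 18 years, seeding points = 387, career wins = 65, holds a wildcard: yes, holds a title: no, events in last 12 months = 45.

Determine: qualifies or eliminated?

Atomic conditions:
  holds a wildcard: yes → true
  age < 25 years: 18 < 25 is true
  holds a title: no → false
  career wins > 394: 65 > 394 is false
  NOT currently suspended: yes → false
  NOT represents host nation: no → true
  entry fee paid: yes → true
  federation ∈ {FIDE-B, JUN}: JUN is in the set → true
  world rank ≥ 873: 4870 ≥ 873 is true
  NOT holds a title: no → true
  rating between 785 and 2637: 1704 in [785, 2637] is true
  seeding points ≥ 1323: 387 ≥ 1323 is false
  events in last 12 months ≥ 53: 45 ≥ 53 is false
  federation = REG: JUN == REG is false
  seeding points > 289: 387 > 289 is true
  career wins < 140: 65 < 140 is true
  career wins ≥ 257: 65 ≥ 257 is false
Combine:
[1.1.1] true AND true AND true = true
[1.1] NOT true = false
[1.2] false OR false OR false = false
[1.3] true AND true AND true = true
[1] false OR false OR true = true
[2.1.2.1] true OR true = true
[2.1.2] NOT true = false
[2.1.3] false AND false = false
[2.1] true OR false OR false = true
[2.2.4.1] true AND true = true
[2.2.4] NOT true = false
[2.2] false OR true OR true OR false = true
[2] true AND true = true
[3] false → true (antecedent false ⇒ implication holds) = true
[root] true AND true AND true = true
Overall: true → qualifies

Qualifies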